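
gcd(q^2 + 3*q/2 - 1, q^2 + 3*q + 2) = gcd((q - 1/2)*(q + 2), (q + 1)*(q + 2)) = q + 2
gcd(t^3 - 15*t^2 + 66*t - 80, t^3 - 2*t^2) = t - 2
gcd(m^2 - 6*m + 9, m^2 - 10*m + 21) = m - 3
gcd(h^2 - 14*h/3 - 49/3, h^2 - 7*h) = h - 7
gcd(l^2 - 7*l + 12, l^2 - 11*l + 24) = l - 3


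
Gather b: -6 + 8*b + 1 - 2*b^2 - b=-2*b^2 + 7*b - 5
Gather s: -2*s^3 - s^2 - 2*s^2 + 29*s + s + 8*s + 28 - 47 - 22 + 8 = -2*s^3 - 3*s^2 + 38*s - 33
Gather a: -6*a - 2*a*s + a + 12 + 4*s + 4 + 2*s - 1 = a*(-2*s - 5) + 6*s + 15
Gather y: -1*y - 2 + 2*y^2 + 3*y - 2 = 2*y^2 + 2*y - 4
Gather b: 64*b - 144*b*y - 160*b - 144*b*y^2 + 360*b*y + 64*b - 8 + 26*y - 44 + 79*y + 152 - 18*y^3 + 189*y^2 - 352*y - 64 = b*(-144*y^2 + 216*y - 32) - 18*y^3 + 189*y^2 - 247*y + 36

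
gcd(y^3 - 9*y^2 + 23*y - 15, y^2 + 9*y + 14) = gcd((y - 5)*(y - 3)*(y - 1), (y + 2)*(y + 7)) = 1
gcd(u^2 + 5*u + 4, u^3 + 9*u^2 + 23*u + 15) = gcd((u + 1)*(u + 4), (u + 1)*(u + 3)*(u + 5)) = u + 1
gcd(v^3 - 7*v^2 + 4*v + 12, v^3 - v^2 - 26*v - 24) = v^2 - 5*v - 6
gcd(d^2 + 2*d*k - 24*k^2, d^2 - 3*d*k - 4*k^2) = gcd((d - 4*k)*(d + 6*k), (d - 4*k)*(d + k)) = d - 4*k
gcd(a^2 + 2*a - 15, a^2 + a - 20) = a + 5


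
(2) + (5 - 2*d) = 7 - 2*d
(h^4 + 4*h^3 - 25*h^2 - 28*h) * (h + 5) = h^5 + 9*h^4 - 5*h^3 - 153*h^2 - 140*h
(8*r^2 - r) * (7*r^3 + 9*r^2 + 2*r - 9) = 56*r^5 + 65*r^4 + 7*r^3 - 74*r^2 + 9*r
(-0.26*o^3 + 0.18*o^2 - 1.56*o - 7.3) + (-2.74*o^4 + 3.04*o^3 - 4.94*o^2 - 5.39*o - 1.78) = -2.74*o^4 + 2.78*o^3 - 4.76*o^2 - 6.95*o - 9.08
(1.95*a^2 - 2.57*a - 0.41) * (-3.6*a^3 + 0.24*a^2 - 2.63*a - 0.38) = -7.02*a^5 + 9.72*a^4 - 4.2693*a^3 + 5.9197*a^2 + 2.0549*a + 0.1558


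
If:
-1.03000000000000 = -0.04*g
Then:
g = 25.75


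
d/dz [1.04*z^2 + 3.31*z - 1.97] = 2.08*z + 3.31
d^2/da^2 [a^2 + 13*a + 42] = 2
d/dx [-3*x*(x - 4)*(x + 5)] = -9*x^2 - 6*x + 60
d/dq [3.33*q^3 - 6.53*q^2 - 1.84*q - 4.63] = 9.99*q^2 - 13.06*q - 1.84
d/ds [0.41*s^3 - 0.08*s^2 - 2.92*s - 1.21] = 1.23*s^2 - 0.16*s - 2.92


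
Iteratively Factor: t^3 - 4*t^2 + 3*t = (t)*(t^2 - 4*t + 3) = t*(t - 1)*(t - 3)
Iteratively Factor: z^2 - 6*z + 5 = (z - 1)*(z - 5)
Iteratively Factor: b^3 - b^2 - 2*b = (b - 2)*(b^2 + b) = b*(b - 2)*(b + 1)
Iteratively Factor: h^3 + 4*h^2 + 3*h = (h + 1)*(h^2 + 3*h) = h*(h + 1)*(h + 3)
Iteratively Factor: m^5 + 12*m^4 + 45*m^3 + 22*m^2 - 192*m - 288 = (m + 4)*(m^4 + 8*m^3 + 13*m^2 - 30*m - 72) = (m - 2)*(m + 4)*(m^3 + 10*m^2 + 33*m + 36) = (m - 2)*(m + 4)^2*(m^2 + 6*m + 9) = (m - 2)*(m + 3)*(m + 4)^2*(m + 3)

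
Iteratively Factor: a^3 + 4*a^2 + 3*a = (a + 1)*(a^2 + 3*a) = (a + 1)*(a + 3)*(a)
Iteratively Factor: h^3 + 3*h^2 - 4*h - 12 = (h + 2)*(h^2 + h - 6) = (h + 2)*(h + 3)*(h - 2)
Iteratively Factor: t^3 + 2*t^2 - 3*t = (t - 1)*(t^2 + 3*t) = t*(t - 1)*(t + 3)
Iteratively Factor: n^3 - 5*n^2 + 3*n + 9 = (n - 3)*(n^2 - 2*n - 3) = (n - 3)*(n + 1)*(n - 3)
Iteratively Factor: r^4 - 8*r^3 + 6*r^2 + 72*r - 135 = (r - 3)*(r^3 - 5*r^2 - 9*r + 45) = (r - 3)*(r + 3)*(r^2 - 8*r + 15) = (r - 5)*(r - 3)*(r + 3)*(r - 3)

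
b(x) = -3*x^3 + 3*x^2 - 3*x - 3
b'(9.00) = -678.00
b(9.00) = -1974.00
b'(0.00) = -3.00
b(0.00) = -3.00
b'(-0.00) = -3.00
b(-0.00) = -3.00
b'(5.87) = -277.89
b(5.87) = -524.03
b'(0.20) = -2.16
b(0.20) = -3.50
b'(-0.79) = -13.36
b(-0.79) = 2.72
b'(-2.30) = -64.41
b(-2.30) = 56.27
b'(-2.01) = -51.42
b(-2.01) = 39.51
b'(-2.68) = -83.72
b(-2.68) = 84.33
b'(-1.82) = -43.73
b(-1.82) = 30.48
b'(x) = -9*x^2 + 6*x - 3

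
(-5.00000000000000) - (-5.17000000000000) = 0.170000000000000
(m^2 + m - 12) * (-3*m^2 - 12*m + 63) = -3*m^4 - 15*m^3 + 87*m^2 + 207*m - 756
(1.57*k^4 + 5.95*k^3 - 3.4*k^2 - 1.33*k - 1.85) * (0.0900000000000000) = 0.1413*k^4 + 0.5355*k^3 - 0.306*k^2 - 0.1197*k - 0.1665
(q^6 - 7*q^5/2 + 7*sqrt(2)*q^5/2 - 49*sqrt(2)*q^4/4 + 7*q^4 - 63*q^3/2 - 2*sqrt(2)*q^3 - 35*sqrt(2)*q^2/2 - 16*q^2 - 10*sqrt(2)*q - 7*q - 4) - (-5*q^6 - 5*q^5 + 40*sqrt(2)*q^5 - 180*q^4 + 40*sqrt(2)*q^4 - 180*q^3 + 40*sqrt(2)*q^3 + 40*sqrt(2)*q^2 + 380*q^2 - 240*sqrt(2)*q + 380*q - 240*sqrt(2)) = 6*q^6 - 73*sqrt(2)*q^5/2 + 3*q^5/2 - 209*sqrt(2)*q^4/4 + 187*q^4 - 42*sqrt(2)*q^3 + 297*q^3/2 - 396*q^2 - 115*sqrt(2)*q^2/2 - 387*q + 230*sqrt(2)*q - 4 + 240*sqrt(2)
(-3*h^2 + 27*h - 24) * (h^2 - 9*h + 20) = -3*h^4 + 54*h^3 - 327*h^2 + 756*h - 480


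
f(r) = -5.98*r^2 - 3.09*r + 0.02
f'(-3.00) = 32.79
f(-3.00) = -44.53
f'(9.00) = -110.73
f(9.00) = -512.17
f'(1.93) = -26.17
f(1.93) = -28.22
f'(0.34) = -7.16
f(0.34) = -1.72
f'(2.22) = -29.64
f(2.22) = -36.31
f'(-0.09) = -2.01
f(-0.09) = 0.25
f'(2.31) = -30.72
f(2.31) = -39.03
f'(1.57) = -21.87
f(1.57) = -19.57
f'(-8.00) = 92.59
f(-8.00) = -357.98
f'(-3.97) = 44.39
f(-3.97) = -81.96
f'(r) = -11.96*r - 3.09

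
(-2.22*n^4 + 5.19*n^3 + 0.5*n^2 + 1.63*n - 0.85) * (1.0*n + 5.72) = -2.22*n^5 - 7.5084*n^4 + 30.1868*n^3 + 4.49*n^2 + 8.4736*n - 4.862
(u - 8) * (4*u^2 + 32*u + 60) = 4*u^3 - 196*u - 480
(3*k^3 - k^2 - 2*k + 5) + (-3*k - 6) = 3*k^3 - k^2 - 5*k - 1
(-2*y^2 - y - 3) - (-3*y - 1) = -2*y^2 + 2*y - 2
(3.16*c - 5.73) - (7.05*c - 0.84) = -3.89*c - 4.89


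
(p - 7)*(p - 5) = p^2 - 12*p + 35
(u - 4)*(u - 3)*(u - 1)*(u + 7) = u^4 - u^3 - 37*u^2 + 121*u - 84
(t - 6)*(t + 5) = t^2 - t - 30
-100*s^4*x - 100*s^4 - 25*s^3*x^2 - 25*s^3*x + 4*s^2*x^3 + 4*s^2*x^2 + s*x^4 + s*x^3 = (-5*s + x)*(4*s + x)*(5*s + x)*(s*x + s)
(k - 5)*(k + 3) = k^2 - 2*k - 15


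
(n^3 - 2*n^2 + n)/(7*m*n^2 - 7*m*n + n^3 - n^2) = (n - 1)/(7*m + n)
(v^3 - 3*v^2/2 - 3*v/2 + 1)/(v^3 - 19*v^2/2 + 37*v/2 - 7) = (v + 1)/(v - 7)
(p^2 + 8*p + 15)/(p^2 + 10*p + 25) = (p + 3)/(p + 5)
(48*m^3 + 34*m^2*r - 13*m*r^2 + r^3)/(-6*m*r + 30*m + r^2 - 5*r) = (-8*m^2 - 7*m*r + r^2)/(r - 5)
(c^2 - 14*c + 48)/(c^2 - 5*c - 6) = (c - 8)/(c + 1)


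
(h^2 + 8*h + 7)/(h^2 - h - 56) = (h + 1)/(h - 8)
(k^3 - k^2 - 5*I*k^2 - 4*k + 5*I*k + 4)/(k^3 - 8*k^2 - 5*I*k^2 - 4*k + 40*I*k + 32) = (k - 1)/(k - 8)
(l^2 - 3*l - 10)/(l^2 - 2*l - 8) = (l - 5)/(l - 4)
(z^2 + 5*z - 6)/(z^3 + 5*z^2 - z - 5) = (z + 6)/(z^2 + 6*z + 5)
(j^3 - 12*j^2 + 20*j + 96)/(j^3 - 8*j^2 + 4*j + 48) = (j - 8)/(j - 4)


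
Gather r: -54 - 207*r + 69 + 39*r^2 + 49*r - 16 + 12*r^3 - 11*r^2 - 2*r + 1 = 12*r^3 + 28*r^2 - 160*r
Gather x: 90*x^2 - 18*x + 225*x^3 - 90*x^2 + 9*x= 225*x^3 - 9*x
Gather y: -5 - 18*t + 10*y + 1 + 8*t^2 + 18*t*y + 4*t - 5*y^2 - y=8*t^2 - 14*t - 5*y^2 + y*(18*t + 9) - 4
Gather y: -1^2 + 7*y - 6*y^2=-6*y^2 + 7*y - 1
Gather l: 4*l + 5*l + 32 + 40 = 9*l + 72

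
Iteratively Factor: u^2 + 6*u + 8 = (u + 4)*(u + 2)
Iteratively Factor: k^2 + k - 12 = (k + 4)*(k - 3)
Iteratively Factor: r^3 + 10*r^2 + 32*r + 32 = (r + 4)*(r^2 + 6*r + 8) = (r + 2)*(r + 4)*(r + 4)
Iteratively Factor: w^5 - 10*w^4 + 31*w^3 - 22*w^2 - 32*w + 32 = (w - 1)*(w^4 - 9*w^3 + 22*w^2 - 32) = (w - 4)*(w - 1)*(w^3 - 5*w^2 + 2*w + 8) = (w - 4)^2*(w - 1)*(w^2 - w - 2) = (w - 4)^2*(w - 1)*(w + 1)*(w - 2)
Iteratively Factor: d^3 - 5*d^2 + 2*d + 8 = (d + 1)*(d^2 - 6*d + 8) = (d - 2)*(d + 1)*(d - 4)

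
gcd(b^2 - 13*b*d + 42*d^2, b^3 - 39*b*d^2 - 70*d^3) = b - 7*d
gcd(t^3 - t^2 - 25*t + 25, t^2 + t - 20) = t + 5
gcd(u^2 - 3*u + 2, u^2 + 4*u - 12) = u - 2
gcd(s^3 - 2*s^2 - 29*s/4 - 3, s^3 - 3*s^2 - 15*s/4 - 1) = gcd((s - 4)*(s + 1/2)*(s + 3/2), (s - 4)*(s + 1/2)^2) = s^2 - 7*s/2 - 2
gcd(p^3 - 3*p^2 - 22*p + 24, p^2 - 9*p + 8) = p - 1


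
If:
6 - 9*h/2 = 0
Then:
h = 4/3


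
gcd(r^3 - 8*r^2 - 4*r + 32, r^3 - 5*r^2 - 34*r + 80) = r^2 - 10*r + 16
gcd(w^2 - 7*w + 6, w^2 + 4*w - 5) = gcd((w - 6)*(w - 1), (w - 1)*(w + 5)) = w - 1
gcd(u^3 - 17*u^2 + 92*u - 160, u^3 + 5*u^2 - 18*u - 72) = u - 4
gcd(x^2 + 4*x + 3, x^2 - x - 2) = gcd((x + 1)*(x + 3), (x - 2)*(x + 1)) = x + 1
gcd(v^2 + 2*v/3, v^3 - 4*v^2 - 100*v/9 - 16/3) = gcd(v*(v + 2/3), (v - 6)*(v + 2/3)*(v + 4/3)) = v + 2/3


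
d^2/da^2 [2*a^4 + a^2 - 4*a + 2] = 24*a^2 + 2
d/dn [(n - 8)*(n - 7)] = 2*n - 15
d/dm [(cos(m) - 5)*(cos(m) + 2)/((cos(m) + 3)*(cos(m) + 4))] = 2*(5*sin(m)^2 - 22*cos(m) - 22)*sin(m)/((cos(m) + 3)^2*(cos(m) + 4)^2)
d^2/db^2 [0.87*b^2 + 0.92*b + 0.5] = 1.74000000000000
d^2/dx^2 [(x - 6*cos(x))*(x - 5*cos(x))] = 11*x*cos(x) + 120*sin(x)^2 + 22*sin(x) - 58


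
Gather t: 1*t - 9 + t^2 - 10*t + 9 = t^2 - 9*t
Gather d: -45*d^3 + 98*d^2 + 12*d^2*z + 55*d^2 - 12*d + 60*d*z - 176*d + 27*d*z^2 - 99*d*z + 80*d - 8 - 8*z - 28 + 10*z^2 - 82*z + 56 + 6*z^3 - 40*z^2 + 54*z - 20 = -45*d^3 + d^2*(12*z + 153) + d*(27*z^2 - 39*z - 108) + 6*z^3 - 30*z^2 - 36*z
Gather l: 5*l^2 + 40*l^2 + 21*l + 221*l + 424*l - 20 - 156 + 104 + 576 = 45*l^2 + 666*l + 504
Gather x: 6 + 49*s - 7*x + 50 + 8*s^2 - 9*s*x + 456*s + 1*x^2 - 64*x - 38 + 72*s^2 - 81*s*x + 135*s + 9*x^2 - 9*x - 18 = 80*s^2 + 640*s + 10*x^2 + x*(-90*s - 80)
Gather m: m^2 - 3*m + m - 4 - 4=m^2 - 2*m - 8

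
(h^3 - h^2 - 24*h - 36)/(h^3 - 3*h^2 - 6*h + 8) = (h^2 - 3*h - 18)/(h^2 - 5*h + 4)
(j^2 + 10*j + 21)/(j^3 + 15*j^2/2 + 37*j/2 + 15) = 2*(j + 7)/(2*j^2 + 9*j + 10)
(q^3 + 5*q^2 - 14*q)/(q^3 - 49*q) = (q - 2)/(q - 7)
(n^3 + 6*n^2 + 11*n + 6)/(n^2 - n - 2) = (n^2 + 5*n + 6)/(n - 2)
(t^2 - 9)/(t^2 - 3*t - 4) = (9 - t^2)/(-t^2 + 3*t + 4)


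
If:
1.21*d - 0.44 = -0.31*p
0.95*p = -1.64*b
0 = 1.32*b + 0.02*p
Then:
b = 0.00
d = 0.36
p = 0.00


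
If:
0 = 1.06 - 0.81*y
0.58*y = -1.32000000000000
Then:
No Solution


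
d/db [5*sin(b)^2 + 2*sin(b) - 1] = 2*(5*sin(b) + 1)*cos(b)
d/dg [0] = 0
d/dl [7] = 0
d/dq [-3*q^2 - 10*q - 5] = -6*q - 10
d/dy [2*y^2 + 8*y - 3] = 4*y + 8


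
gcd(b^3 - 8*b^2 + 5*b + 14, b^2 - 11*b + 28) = b - 7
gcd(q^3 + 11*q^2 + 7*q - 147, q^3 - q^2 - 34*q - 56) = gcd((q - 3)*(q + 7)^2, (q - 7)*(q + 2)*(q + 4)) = 1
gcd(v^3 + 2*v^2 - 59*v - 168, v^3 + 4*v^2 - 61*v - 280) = v^2 - v - 56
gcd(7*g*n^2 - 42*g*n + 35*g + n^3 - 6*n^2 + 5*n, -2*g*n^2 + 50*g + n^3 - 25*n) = n - 5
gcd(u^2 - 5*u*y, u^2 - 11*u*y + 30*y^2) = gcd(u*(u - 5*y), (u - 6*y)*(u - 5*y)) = -u + 5*y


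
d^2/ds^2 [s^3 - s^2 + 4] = 6*s - 2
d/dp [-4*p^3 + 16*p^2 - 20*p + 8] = -12*p^2 + 32*p - 20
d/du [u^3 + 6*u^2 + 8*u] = 3*u^2 + 12*u + 8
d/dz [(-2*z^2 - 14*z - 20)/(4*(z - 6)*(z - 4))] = (17*z^2 - 28*z - 268)/(2*(z^4 - 20*z^3 + 148*z^2 - 480*z + 576))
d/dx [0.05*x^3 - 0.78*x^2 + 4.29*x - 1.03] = 0.15*x^2 - 1.56*x + 4.29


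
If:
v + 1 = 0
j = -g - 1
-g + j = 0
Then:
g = -1/2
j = -1/2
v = -1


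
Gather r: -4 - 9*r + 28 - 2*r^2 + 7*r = -2*r^2 - 2*r + 24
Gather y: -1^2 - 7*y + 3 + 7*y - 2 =0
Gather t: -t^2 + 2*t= -t^2 + 2*t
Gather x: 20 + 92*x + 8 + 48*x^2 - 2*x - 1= 48*x^2 + 90*x + 27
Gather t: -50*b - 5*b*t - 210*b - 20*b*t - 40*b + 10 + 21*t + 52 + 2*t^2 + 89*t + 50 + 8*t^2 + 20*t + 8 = -300*b + 10*t^2 + t*(130 - 25*b) + 120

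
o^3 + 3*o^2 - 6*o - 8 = (o - 2)*(o + 1)*(o + 4)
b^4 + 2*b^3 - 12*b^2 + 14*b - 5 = (b - 1)^3*(b + 5)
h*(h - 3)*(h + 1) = h^3 - 2*h^2 - 3*h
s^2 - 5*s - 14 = (s - 7)*(s + 2)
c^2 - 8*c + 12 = (c - 6)*(c - 2)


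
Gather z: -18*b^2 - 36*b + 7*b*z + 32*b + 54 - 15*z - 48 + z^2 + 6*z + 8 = -18*b^2 - 4*b + z^2 + z*(7*b - 9) + 14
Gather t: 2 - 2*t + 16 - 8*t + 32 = 50 - 10*t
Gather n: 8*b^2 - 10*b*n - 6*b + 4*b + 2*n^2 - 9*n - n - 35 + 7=8*b^2 - 2*b + 2*n^2 + n*(-10*b - 10) - 28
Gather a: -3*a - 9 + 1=-3*a - 8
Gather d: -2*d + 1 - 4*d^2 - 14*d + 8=-4*d^2 - 16*d + 9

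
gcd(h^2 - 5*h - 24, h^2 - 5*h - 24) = h^2 - 5*h - 24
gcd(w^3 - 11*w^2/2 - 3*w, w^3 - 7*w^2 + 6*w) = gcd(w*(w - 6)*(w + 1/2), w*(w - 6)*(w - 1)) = w^2 - 6*w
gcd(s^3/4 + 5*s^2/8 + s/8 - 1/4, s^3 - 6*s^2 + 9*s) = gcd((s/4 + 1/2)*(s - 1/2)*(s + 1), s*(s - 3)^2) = 1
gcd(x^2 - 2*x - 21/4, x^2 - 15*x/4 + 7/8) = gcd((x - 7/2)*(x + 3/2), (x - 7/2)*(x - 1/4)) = x - 7/2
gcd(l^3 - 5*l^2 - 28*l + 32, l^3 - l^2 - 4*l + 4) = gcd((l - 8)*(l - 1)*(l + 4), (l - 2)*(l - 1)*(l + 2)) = l - 1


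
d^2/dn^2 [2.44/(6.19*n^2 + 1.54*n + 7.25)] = (-186.982568*n^2 - 46.519088*n + 2.44*(12.38*n + 1.54)*(24.76*n + 3.08) - 219.0022)/(6.19*n^2 + 1.54*n + 7.25)^3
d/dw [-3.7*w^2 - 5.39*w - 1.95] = -7.4*w - 5.39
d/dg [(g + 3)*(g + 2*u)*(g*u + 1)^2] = (g*u + 1)*(2*u*(g + 3)*(g + 2*u) + (g + 3)*(g*u + 1) + (g + 2*u)*(g*u + 1))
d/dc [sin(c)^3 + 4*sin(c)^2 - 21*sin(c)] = (3*sin(c)^2 + 8*sin(c) - 21)*cos(c)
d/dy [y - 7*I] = 1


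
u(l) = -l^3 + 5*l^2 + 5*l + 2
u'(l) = -3*l^2 + 10*l + 5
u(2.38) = 28.74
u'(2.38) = 11.81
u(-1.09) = 3.79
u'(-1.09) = -9.46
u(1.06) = 11.73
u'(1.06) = 12.23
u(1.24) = 13.98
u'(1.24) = 12.79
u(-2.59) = 39.96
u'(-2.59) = -41.02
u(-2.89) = 53.45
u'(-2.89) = -48.96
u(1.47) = 16.98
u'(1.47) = 13.22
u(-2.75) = 46.86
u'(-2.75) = -45.19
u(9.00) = -277.00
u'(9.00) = -148.00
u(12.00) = -946.00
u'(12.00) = -307.00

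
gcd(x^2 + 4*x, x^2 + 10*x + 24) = x + 4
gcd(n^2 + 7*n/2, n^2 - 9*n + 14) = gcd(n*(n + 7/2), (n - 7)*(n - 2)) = 1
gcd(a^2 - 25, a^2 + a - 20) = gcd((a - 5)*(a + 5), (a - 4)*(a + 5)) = a + 5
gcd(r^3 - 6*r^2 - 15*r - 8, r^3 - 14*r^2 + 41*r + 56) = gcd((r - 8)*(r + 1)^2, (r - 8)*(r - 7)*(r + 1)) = r^2 - 7*r - 8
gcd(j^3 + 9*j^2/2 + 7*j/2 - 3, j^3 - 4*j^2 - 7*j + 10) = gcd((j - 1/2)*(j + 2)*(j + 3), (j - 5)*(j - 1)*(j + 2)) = j + 2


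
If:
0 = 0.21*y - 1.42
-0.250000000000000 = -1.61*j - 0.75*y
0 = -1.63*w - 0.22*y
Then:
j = -2.99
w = -0.91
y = 6.76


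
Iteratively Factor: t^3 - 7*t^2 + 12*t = (t - 3)*(t^2 - 4*t) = t*(t - 3)*(t - 4)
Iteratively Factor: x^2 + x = (x)*(x + 1)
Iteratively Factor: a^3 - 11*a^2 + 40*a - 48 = (a - 4)*(a^2 - 7*a + 12) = (a - 4)*(a - 3)*(a - 4)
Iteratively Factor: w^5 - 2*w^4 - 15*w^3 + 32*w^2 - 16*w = (w + 4)*(w^4 - 6*w^3 + 9*w^2 - 4*w) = (w - 1)*(w + 4)*(w^3 - 5*w^2 + 4*w) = w*(w - 1)*(w + 4)*(w^2 - 5*w + 4) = w*(w - 4)*(w - 1)*(w + 4)*(w - 1)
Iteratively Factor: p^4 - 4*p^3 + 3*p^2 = (p)*(p^3 - 4*p^2 + 3*p) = p*(p - 1)*(p^2 - 3*p) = p^2*(p - 1)*(p - 3)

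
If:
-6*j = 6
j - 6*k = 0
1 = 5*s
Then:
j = -1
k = -1/6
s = 1/5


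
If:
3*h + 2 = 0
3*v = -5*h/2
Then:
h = -2/3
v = 5/9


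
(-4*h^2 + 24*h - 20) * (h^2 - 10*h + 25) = -4*h^4 + 64*h^3 - 360*h^2 + 800*h - 500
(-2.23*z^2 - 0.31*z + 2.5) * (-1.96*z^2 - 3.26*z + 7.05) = 4.3708*z^4 + 7.8774*z^3 - 19.6109*z^2 - 10.3355*z + 17.625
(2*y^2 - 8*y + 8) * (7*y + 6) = 14*y^3 - 44*y^2 + 8*y + 48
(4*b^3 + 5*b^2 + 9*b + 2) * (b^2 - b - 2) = 4*b^5 + b^4 - 4*b^3 - 17*b^2 - 20*b - 4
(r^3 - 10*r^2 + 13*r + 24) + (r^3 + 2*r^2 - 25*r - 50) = 2*r^3 - 8*r^2 - 12*r - 26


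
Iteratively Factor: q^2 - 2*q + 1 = (q - 1)*(q - 1)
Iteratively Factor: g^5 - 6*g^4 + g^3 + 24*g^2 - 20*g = (g - 1)*(g^4 - 5*g^3 - 4*g^2 + 20*g) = (g - 2)*(g - 1)*(g^3 - 3*g^2 - 10*g) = (g - 5)*(g - 2)*(g - 1)*(g^2 + 2*g) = (g - 5)*(g - 2)*(g - 1)*(g + 2)*(g)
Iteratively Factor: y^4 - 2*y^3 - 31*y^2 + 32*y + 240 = (y + 3)*(y^3 - 5*y^2 - 16*y + 80) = (y - 5)*(y + 3)*(y^2 - 16) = (y - 5)*(y - 4)*(y + 3)*(y + 4)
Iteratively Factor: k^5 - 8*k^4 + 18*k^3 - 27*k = (k - 3)*(k^4 - 5*k^3 + 3*k^2 + 9*k) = (k - 3)*(k + 1)*(k^3 - 6*k^2 + 9*k) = (k - 3)^2*(k + 1)*(k^2 - 3*k) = (k - 3)^3*(k + 1)*(k)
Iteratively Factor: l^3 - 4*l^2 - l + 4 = (l - 4)*(l^2 - 1) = (l - 4)*(l - 1)*(l + 1)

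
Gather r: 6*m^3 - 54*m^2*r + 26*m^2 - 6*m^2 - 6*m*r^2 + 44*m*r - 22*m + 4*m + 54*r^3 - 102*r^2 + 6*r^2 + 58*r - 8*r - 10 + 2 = 6*m^3 + 20*m^2 - 18*m + 54*r^3 + r^2*(-6*m - 96) + r*(-54*m^2 + 44*m + 50) - 8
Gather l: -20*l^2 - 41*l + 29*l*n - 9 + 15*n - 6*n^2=-20*l^2 + l*(29*n - 41) - 6*n^2 + 15*n - 9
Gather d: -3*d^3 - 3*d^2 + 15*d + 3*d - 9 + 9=-3*d^3 - 3*d^2 + 18*d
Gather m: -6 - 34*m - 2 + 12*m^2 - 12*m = 12*m^2 - 46*m - 8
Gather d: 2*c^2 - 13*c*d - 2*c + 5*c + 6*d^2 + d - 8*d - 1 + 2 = 2*c^2 + 3*c + 6*d^2 + d*(-13*c - 7) + 1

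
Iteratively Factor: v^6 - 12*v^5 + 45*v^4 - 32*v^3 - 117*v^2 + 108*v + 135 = (v - 3)*(v^5 - 9*v^4 + 18*v^3 + 22*v^2 - 51*v - 45) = (v - 3)*(v + 1)*(v^4 - 10*v^3 + 28*v^2 - 6*v - 45) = (v - 3)*(v + 1)^2*(v^3 - 11*v^2 + 39*v - 45) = (v - 5)*(v - 3)*(v + 1)^2*(v^2 - 6*v + 9) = (v - 5)*(v - 3)^2*(v + 1)^2*(v - 3)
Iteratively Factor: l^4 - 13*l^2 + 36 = (l + 3)*(l^3 - 3*l^2 - 4*l + 12) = (l - 3)*(l + 3)*(l^2 - 4) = (l - 3)*(l - 2)*(l + 3)*(l + 2)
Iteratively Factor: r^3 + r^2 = (r)*(r^2 + r) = r^2*(r + 1)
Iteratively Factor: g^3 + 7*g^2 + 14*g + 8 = (g + 2)*(g^2 + 5*g + 4) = (g + 2)*(g + 4)*(g + 1)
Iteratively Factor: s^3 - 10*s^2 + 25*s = (s - 5)*(s^2 - 5*s) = s*(s - 5)*(s - 5)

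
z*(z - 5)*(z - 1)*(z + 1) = z^4 - 5*z^3 - z^2 + 5*z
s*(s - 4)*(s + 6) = s^3 + 2*s^2 - 24*s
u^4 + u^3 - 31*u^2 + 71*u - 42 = (u - 3)*(u - 2)*(u - 1)*(u + 7)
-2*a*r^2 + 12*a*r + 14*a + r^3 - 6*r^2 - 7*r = (-2*a + r)*(r - 7)*(r + 1)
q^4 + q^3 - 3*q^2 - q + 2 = (q - 1)^2*(q + 1)*(q + 2)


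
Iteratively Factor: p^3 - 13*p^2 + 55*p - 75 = (p - 5)*(p^2 - 8*p + 15) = (p - 5)*(p - 3)*(p - 5)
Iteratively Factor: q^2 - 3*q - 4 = (q - 4)*(q + 1)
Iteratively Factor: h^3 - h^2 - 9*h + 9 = (h - 3)*(h^2 + 2*h - 3) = (h - 3)*(h + 3)*(h - 1)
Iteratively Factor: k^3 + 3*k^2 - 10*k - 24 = (k + 2)*(k^2 + k - 12) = (k + 2)*(k + 4)*(k - 3)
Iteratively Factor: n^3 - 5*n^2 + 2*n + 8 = (n + 1)*(n^2 - 6*n + 8) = (n - 2)*(n + 1)*(n - 4)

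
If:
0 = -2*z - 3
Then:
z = -3/2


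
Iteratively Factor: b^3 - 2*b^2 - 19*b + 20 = (b - 5)*(b^2 + 3*b - 4) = (b - 5)*(b + 4)*(b - 1)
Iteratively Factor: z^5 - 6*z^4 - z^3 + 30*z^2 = (z)*(z^4 - 6*z^3 - z^2 + 30*z) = z*(z - 3)*(z^3 - 3*z^2 - 10*z) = z^2*(z - 3)*(z^2 - 3*z - 10) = z^2*(z - 5)*(z - 3)*(z + 2)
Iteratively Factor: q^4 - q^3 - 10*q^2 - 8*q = (q)*(q^3 - q^2 - 10*q - 8) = q*(q + 1)*(q^2 - 2*q - 8) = q*(q + 1)*(q + 2)*(q - 4)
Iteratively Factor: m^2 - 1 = (m + 1)*(m - 1)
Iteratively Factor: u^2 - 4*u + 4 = (u - 2)*(u - 2)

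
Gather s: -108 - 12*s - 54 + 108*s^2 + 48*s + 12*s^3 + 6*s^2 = 12*s^3 + 114*s^2 + 36*s - 162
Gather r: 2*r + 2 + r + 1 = 3*r + 3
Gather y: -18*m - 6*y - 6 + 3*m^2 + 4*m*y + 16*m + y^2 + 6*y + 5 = 3*m^2 + 4*m*y - 2*m + y^2 - 1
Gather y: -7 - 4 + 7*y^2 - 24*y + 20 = 7*y^2 - 24*y + 9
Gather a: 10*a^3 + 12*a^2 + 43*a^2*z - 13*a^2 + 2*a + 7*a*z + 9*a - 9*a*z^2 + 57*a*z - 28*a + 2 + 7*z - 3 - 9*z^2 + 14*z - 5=10*a^3 + a^2*(43*z - 1) + a*(-9*z^2 + 64*z - 17) - 9*z^2 + 21*z - 6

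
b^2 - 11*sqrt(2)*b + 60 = (b - 6*sqrt(2))*(b - 5*sqrt(2))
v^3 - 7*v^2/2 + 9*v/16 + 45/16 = (v - 3)*(v - 5/4)*(v + 3/4)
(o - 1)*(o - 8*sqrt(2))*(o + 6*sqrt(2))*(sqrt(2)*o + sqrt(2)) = sqrt(2)*o^4 - 4*o^3 - 97*sqrt(2)*o^2 + 4*o + 96*sqrt(2)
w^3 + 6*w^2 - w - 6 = (w - 1)*(w + 1)*(w + 6)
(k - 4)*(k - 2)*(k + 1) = k^3 - 5*k^2 + 2*k + 8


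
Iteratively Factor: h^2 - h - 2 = (h + 1)*(h - 2)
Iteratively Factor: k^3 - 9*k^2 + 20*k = (k - 5)*(k^2 - 4*k) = (k - 5)*(k - 4)*(k)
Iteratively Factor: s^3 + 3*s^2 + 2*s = (s)*(s^2 + 3*s + 2) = s*(s + 1)*(s + 2)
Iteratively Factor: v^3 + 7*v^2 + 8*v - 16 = (v - 1)*(v^2 + 8*v + 16) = (v - 1)*(v + 4)*(v + 4)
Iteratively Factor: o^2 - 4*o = (o)*(o - 4)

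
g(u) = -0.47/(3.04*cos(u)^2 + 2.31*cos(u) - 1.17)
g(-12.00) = -0.16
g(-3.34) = 0.92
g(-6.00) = -0.12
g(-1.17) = -2.42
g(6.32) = -0.11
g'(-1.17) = 53.84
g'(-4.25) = 0.07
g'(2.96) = 1.24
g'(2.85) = 1.35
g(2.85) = 0.79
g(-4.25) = 0.29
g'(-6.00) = -0.07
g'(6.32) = -0.01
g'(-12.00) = -0.22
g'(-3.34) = 1.29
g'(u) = -0.47*(6.08*sin(u)*cos(u) + 2.31*sin(u))/(3.04*cos(u)^2 + 2.31*cos(u) - 1.17)^2 = -(2.8576*cos(u) + 1.0857)*sin(u)/(3.04*cos(u)^2 + 2.31*cos(u) - 1.17)^2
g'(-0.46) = 0.15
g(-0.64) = -0.18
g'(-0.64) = 0.29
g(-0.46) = -0.14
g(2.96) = 0.94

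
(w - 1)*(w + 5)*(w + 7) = w^3 + 11*w^2 + 23*w - 35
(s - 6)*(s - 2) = s^2 - 8*s + 12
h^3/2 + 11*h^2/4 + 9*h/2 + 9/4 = (h/2 + 1/2)*(h + 3/2)*(h + 3)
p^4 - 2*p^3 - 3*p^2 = p^2*(p - 3)*(p + 1)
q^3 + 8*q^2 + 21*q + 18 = (q + 2)*(q + 3)^2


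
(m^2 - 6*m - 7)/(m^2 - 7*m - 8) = (m - 7)/(m - 8)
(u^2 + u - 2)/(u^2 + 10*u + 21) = (u^2 + u - 2)/(u^2 + 10*u + 21)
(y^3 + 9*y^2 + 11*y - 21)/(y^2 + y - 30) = (y^3 + 9*y^2 + 11*y - 21)/(y^2 + y - 30)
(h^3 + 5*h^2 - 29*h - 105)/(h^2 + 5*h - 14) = (h^2 - 2*h - 15)/(h - 2)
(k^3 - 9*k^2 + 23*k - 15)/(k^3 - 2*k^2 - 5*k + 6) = (k - 5)/(k + 2)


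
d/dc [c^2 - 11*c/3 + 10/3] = 2*c - 11/3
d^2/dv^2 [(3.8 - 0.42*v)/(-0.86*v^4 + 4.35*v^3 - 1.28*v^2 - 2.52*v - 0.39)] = (3.727584*v^7 - 81.34912*v^6 + 476.932716*v^5 - 957.653424*v^4 + 313.359936*v^3 + 236.42268*v^2 - 113.481864*v - 45.294672)/(0.636056*v^12 - 9.65178*v^11 + 51.660114*v^10 - 105.452379*v^9 + 21.190884*v^8 + 129.563136*v^7 - 40.991779*v^6 - 78.444288*v^5 + 1.043802*v^4 + 21.566007*v^3 + 8.014032*v^2 + 1.149876*v + 0.059319)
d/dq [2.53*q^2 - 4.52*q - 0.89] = 5.06*q - 4.52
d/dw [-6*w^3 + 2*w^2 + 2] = 2*w*(2 - 9*w)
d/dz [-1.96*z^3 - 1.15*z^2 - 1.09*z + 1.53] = -5.88*z^2 - 2.3*z - 1.09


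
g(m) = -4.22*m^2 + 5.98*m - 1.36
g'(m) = 5.98 - 8.44*m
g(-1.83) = -26.44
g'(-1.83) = 21.43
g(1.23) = -0.39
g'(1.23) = -4.40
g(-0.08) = -1.87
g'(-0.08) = 6.66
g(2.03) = -6.61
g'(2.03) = -11.15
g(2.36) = -10.75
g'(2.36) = -13.94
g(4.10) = -47.78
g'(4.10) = -28.62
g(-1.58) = -21.34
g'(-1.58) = 19.32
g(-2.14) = -33.48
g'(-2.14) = 24.04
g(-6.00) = -189.16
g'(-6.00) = 56.62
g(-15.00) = -1040.56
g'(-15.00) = 132.58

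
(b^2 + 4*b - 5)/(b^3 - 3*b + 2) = (b + 5)/(b^2 + b - 2)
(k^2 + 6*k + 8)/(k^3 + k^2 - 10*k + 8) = (k + 2)/(k^2 - 3*k + 2)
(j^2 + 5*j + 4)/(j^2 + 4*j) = (j + 1)/j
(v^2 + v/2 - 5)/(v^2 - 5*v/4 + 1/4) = 2*(2*v^2 + v - 10)/(4*v^2 - 5*v + 1)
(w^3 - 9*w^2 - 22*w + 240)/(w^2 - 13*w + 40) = (w^2 - w - 30)/(w - 5)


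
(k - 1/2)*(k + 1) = k^2 + k/2 - 1/2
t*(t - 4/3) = t^2 - 4*t/3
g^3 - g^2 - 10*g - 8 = (g - 4)*(g + 1)*(g + 2)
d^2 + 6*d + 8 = (d + 2)*(d + 4)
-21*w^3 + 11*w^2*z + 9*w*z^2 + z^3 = (-w + z)*(3*w + z)*(7*w + z)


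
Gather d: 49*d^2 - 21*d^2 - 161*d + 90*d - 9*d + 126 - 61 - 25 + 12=28*d^2 - 80*d + 52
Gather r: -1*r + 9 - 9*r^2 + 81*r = -9*r^2 + 80*r + 9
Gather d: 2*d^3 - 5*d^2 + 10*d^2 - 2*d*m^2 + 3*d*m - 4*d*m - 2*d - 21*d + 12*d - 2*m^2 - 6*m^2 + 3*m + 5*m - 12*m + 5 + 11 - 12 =2*d^3 + 5*d^2 + d*(-2*m^2 - m - 11) - 8*m^2 - 4*m + 4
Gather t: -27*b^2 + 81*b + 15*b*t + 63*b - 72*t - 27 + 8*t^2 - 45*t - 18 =-27*b^2 + 144*b + 8*t^2 + t*(15*b - 117) - 45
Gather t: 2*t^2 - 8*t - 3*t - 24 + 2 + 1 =2*t^2 - 11*t - 21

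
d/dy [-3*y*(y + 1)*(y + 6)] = -9*y^2 - 42*y - 18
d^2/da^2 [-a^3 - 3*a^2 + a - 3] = -6*a - 6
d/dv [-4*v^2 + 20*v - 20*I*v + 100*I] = -8*v + 20 - 20*I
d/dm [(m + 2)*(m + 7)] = 2*m + 9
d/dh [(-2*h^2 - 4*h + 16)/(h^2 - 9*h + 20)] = 2*(11*h^2 - 56*h + 32)/(h^4 - 18*h^3 + 121*h^2 - 360*h + 400)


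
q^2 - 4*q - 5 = (q - 5)*(q + 1)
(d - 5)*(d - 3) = d^2 - 8*d + 15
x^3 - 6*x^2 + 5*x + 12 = (x - 4)*(x - 3)*(x + 1)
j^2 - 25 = (j - 5)*(j + 5)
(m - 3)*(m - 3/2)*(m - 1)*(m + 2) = m^4 - 7*m^3/2 - 2*m^2 + 27*m/2 - 9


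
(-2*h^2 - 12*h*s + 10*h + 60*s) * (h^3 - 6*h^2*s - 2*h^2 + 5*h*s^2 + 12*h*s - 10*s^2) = -2*h^5 + 14*h^4 + 62*h^3*s^2 - 20*h^3 - 60*h^2*s^3 - 434*h^2*s^2 + 420*h*s^3 + 620*h*s^2 - 600*s^3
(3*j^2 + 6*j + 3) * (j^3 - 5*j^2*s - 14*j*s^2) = 3*j^5 - 15*j^4*s + 6*j^4 - 42*j^3*s^2 - 30*j^3*s + 3*j^3 - 84*j^2*s^2 - 15*j^2*s - 42*j*s^2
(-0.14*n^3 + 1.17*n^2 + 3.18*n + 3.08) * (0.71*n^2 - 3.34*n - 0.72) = -0.0994*n^5 + 1.2983*n^4 - 1.5492*n^3 - 9.2768*n^2 - 12.5768*n - 2.2176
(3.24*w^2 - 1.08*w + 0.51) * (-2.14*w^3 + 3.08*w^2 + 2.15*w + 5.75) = -6.9336*w^5 + 12.2904*w^4 + 2.5482*w^3 + 17.8788*w^2 - 5.1135*w + 2.9325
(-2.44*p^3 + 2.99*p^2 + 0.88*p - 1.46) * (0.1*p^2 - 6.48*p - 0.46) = -0.244*p^5 + 16.1102*p^4 - 18.1648*p^3 - 7.2238*p^2 + 9.056*p + 0.6716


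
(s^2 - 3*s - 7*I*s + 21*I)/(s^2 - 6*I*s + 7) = (s - 3)/(s + I)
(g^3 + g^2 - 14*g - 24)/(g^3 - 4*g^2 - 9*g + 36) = (g + 2)/(g - 3)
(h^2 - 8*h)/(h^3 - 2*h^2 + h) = (h - 8)/(h^2 - 2*h + 1)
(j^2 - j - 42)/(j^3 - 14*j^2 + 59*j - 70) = (j + 6)/(j^2 - 7*j + 10)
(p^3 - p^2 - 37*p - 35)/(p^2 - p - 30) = (p^2 - 6*p - 7)/(p - 6)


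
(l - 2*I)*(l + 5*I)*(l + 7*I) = l^3 + 10*I*l^2 - 11*l + 70*I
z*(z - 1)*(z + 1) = z^3 - z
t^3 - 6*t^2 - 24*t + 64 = (t - 8)*(t - 2)*(t + 4)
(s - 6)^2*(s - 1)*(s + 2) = s^4 - 11*s^3 + 22*s^2 + 60*s - 72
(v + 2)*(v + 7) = v^2 + 9*v + 14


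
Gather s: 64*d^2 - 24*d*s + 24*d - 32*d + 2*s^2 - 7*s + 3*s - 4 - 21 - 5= 64*d^2 - 8*d + 2*s^2 + s*(-24*d - 4) - 30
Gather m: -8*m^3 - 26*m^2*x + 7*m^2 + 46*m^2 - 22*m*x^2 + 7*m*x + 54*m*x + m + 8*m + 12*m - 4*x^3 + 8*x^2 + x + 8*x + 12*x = -8*m^3 + m^2*(53 - 26*x) + m*(-22*x^2 + 61*x + 21) - 4*x^3 + 8*x^2 + 21*x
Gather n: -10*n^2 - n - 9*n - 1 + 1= -10*n^2 - 10*n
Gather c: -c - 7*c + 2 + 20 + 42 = 64 - 8*c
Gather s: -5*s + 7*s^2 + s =7*s^2 - 4*s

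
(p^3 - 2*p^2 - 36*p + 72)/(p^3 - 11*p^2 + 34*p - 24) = (p^2 + 4*p - 12)/(p^2 - 5*p + 4)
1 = 1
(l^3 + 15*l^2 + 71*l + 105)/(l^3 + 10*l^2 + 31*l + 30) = (l + 7)/(l + 2)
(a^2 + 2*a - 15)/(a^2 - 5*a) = (a^2 + 2*a - 15)/(a*(a - 5))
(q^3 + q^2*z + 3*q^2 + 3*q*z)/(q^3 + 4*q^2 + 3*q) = (q + z)/(q + 1)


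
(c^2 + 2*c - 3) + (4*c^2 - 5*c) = 5*c^2 - 3*c - 3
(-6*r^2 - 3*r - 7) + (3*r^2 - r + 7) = -3*r^2 - 4*r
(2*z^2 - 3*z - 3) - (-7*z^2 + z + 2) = 9*z^2 - 4*z - 5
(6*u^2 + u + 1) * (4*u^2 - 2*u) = 24*u^4 - 8*u^3 + 2*u^2 - 2*u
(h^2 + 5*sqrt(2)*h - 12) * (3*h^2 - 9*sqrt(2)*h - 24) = 3*h^4 + 6*sqrt(2)*h^3 - 150*h^2 - 12*sqrt(2)*h + 288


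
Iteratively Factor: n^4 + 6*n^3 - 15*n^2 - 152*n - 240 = (n + 4)*(n^3 + 2*n^2 - 23*n - 60) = (n + 3)*(n + 4)*(n^2 - n - 20) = (n + 3)*(n + 4)^2*(n - 5)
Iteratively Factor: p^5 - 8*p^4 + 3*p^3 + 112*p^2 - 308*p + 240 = (p + 4)*(p^4 - 12*p^3 + 51*p^2 - 92*p + 60) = (p - 2)*(p + 4)*(p^3 - 10*p^2 + 31*p - 30) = (p - 5)*(p - 2)*(p + 4)*(p^2 - 5*p + 6) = (p - 5)*(p - 2)^2*(p + 4)*(p - 3)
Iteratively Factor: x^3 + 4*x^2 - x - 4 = (x + 4)*(x^2 - 1) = (x - 1)*(x + 4)*(x + 1)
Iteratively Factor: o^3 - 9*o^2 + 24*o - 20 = (o - 5)*(o^2 - 4*o + 4) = (o - 5)*(o - 2)*(o - 2)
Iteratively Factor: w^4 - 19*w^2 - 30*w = (w)*(w^3 - 19*w - 30) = w*(w + 3)*(w^2 - 3*w - 10) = w*(w + 2)*(w + 3)*(w - 5)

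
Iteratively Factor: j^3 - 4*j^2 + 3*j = (j - 3)*(j^2 - j) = (j - 3)*(j - 1)*(j)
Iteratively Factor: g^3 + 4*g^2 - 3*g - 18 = (g + 3)*(g^2 + g - 6) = (g - 2)*(g + 3)*(g + 3)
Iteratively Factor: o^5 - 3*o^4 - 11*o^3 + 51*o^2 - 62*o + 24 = (o - 2)*(o^4 - o^3 - 13*o^2 + 25*o - 12) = (o - 2)*(o + 4)*(o^3 - 5*o^2 + 7*o - 3) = (o - 2)*(o - 1)*(o + 4)*(o^2 - 4*o + 3) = (o - 2)*(o - 1)^2*(o + 4)*(o - 3)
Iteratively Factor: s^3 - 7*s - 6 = (s + 2)*(s^2 - 2*s - 3) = (s - 3)*(s + 2)*(s + 1)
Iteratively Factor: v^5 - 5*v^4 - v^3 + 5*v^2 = (v + 1)*(v^4 - 6*v^3 + 5*v^2) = (v - 5)*(v + 1)*(v^3 - v^2) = v*(v - 5)*(v + 1)*(v^2 - v) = v^2*(v - 5)*(v + 1)*(v - 1)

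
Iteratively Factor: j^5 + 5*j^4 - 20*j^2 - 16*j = (j + 2)*(j^4 + 3*j^3 - 6*j^2 - 8*j) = j*(j + 2)*(j^3 + 3*j^2 - 6*j - 8) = j*(j - 2)*(j + 2)*(j^2 + 5*j + 4) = j*(j - 2)*(j + 1)*(j + 2)*(j + 4)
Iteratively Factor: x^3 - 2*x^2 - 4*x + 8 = (x - 2)*(x^2 - 4) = (x - 2)*(x + 2)*(x - 2)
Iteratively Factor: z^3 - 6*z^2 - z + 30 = (z + 2)*(z^2 - 8*z + 15) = (z - 3)*(z + 2)*(z - 5)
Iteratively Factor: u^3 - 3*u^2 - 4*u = (u + 1)*(u^2 - 4*u) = u*(u + 1)*(u - 4)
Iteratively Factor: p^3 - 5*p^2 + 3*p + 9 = (p - 3)*(p^2 - 2*p - 3) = (p - 3)^2*(p + 1)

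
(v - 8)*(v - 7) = v^2 - 15*v + 56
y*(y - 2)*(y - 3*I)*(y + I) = y^4 - 2*y^3 - 2*I*y^3 + 3*y^2 + 4*I*y^2 - 6*y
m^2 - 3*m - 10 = (m - 5)*(m + 2)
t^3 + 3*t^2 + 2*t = t*(t + 1)*(t + 2)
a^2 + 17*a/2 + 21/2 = (a + 3/2)*(a + 7)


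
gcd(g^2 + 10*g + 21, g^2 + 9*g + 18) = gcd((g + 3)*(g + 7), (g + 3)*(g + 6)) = g + 3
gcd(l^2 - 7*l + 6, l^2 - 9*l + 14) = 1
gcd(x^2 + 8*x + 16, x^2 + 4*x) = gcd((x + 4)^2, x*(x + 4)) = x + 4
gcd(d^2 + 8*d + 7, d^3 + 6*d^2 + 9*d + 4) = d + 1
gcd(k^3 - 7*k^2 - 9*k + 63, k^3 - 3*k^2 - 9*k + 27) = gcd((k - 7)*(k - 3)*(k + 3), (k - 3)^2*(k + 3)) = k^2 - 9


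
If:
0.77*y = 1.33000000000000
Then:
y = 1.73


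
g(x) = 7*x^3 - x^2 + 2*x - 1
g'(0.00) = 2.00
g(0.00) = -1.00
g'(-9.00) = 1721.00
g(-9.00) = -5203.00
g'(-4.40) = 417.36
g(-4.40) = -625.45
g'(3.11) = 198.89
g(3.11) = 206.11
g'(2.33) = 111.35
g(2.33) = 86.78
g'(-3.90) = 329.21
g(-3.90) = -439.24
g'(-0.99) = 24.56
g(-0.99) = -10.75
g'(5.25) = 570.31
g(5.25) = 994.86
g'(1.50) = 46.25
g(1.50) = 23.38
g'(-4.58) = 451.66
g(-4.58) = -703.64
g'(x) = 21*x^2 - 2*x + 2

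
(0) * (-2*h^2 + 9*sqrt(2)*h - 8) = 0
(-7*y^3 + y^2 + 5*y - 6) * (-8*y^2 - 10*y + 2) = 56*y^5 + 62*y^4 - 64*y^3 + 70*y - 12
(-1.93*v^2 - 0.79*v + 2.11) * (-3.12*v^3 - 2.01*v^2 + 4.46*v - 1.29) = 6.0216*v^5 + 6.3441*v^4 - 13.6031*v^3 - 5.2748*v^2 + 10.4297*v - 2.7219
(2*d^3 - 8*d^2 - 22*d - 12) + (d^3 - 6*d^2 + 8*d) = 3*d^3 - 14*d^2 - 14*d - 12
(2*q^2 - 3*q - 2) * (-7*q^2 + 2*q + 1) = -14*q^4 + 25*q^3 + 10*q^2 - 7*q - 2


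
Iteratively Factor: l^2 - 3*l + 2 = (l - 1)*(l - 2)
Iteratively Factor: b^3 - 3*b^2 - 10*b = (b)*(b^2 - 3*b - 10) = b*(b + 2)*(b - 5)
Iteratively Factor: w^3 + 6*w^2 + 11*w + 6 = (w + 2)*(w^2 + 4*w + 3) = (w + 2)*(w + 3)*(w + 1)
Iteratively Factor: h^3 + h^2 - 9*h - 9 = (h + 3)*(h^2 - 2*h - 3) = (h + 1)*(h + 3)*(h - 3)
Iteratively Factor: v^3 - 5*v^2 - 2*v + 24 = (v - 3)*(v^2 - 2*v - 8) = (v - 3)*(v + 2)*(v - 4)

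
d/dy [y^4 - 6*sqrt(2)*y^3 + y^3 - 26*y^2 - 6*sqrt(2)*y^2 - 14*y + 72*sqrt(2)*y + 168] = 4*y^3 - 18*sqrt(2)*y^2 + 3*y^2 - 52*y - 12*sqrt(2)*y - 14 + 72*sqrt(2)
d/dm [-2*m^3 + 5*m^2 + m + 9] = -6*m^2 + 10*m + 1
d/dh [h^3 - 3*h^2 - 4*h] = 3*h^2 - 6*h - 4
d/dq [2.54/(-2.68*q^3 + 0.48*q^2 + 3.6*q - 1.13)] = (20.4216*q^2 - 2.4384*q - 9.144)/(2.68*q^3 - 0.48*q^2 - 3.6*q + 1.13)^2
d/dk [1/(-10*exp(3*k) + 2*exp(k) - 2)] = (15*exp(2*k) - 1)*exp(k)/(2*(5*exp(3*k) - exp(k) + 1)^2)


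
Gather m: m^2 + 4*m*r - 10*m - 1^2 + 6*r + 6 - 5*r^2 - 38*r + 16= m^2 + m*(4*r - 10) - 5*r^2 - 32*r + 21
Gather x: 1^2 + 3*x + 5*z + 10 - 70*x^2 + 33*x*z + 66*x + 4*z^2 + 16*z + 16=-70*x^2 + x*(33*z + 69) + 4*z^2 + 21*z + 27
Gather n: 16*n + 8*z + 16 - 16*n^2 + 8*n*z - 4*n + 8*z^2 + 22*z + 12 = -16*n^2 + n*(8*z + 12) + 8*z^2 + 30*z + 28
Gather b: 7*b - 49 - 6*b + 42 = b - 7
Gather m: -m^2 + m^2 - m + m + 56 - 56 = 0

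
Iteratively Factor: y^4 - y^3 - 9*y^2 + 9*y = (y - 3)*(y^3 + 2*y^2 - 3*y) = (y - 3)*(y + 3)*(y^2 - y) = y*(y - 3)*(y + 3)*(y - 1)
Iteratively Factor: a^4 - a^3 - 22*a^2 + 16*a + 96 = (a - 4)*(a^3 + 3*a^2 - 10*a - 24) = (a - 4)*(a + 4)*(a^2 - a - 6) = (a - 4)*(a - 3)*(a + 4)*(a + 2)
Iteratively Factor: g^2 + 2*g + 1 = (g + 1)*(g + 1)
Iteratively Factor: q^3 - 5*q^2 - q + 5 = (q - 5)*(q^2 - 1) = (q - 5)*(q - 1)*(q + 1)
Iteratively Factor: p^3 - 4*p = (p + 2)*(p^2 - 2*p) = p*(p + 2)*(p - 2)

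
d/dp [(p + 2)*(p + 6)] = 2*p + 8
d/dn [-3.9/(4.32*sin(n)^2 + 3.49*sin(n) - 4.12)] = (33.696*sin(n) + 13.611)*cos(n)/(4.32*sin(n)^2 + 3.49*sin(n) - 4.12)^2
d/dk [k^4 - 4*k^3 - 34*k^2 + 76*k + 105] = 4*k^3 - 12*k^2 - 68*k + 76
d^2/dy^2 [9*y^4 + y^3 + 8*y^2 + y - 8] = 108*y^2 + 6*y + 16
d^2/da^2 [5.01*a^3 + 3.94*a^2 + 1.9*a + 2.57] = 30.06*a + 7.88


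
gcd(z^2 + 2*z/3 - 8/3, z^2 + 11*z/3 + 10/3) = z + 2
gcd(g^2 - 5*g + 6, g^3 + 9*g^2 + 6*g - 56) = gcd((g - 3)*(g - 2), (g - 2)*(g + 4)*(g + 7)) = g - 2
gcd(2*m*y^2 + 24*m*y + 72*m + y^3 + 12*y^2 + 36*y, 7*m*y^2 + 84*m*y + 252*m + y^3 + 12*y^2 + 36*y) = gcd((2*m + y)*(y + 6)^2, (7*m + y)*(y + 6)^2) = y^2 + 12*y + 36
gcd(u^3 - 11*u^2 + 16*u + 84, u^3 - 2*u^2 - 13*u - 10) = u + 2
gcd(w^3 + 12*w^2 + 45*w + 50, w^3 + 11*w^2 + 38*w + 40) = w^2 + 7*w + 10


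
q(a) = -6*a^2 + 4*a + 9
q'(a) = 4 - 12*a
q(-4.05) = -105.62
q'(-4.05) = 52.60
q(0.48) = 9.54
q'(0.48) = -1.76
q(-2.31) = -32.26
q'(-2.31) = 31.72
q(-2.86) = -51.52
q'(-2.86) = 38.32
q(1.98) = -6.60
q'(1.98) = -19.76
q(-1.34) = -7.13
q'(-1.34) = 20.08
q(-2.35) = -33.54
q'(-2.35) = 32.20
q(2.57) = -20.35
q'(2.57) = -26.84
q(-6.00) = -231.00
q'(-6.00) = 76.00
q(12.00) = -807.00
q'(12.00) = -140.00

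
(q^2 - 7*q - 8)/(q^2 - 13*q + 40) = (q + 1)/(q - 5)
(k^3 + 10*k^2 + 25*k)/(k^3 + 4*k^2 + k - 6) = k*(k^2 + 10*k + 25)/(k^3 + 4*k^2 + k - 6)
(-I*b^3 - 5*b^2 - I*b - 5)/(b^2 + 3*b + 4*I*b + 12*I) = (-I*b^3 - 5*b^2 - I*b - 5)/(b^2 + b*(3 + 4*I) + 12*I)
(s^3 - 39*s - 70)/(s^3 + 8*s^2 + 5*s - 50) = (s^2 - 5*s - 14)/(s^2 + 3*s - 10)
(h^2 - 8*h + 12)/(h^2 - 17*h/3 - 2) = 3*(h - 2)/(3*h + 1)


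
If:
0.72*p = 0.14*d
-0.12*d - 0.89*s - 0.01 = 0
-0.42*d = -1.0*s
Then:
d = -0.02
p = -0.00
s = -0.01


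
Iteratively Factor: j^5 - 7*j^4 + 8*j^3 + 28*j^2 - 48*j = (j - 4)*(j^4 - 3*j^3 - 4*j^2 + 12*j) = (j - 4)*(j - 2)*(j^3 - j^2 - 6*j) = (j - 4)*(j - 2)*(j + 2)*(j^2 - 3*j) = (j - 4)*(j - 3)*(j - 2)*(j + 2)*(j)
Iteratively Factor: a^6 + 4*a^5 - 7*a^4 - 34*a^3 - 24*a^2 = (a - 3)*(a^5 + 7*a^4 + 14*a^3 + 8*a^2) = a*(a - 3)*(a^4 + 7*a^3 + 14*a^2 + 8*a) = a*(a - 3)*(a + 2)*(a^3 + 5*a^2 + 4*a) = a^2*(a - 3)*(a + 2)*(a^2 + 5*a + 4) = a^2*(a - 3)*(a + 1)*(a + 2)*(a + 4)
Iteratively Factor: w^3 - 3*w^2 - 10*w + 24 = (w + 3)*(w^2 - 6*w + 8) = (w - 4)*(w + 3)*(w - 2)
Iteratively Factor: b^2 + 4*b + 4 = (b + 2)*(b + 2)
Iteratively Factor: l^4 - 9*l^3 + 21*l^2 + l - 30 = (l - 5)*(l^3 - 4*l^2 + l + 6) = (l - 5)*(l + 1)*(l^2 - 5*l + 6) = (l - 5)*(l - 3)*(l + 1)*(l - 2)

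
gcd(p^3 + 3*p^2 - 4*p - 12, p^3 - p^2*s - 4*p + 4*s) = p^2 - 4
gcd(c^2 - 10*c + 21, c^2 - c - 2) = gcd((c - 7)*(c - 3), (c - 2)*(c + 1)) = 1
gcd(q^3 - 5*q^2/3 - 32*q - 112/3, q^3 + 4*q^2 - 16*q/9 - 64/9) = q^2 + 16*q/3 + 16/3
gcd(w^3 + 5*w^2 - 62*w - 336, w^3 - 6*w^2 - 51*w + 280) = w^2 - w - 56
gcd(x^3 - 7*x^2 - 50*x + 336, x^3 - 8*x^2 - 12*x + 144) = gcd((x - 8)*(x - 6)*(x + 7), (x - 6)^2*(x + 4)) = x - 6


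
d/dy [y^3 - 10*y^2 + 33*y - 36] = 3*y^2 - 20*y + 33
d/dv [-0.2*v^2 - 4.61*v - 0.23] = -0.4*v - 4.61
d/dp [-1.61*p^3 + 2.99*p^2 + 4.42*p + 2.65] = -4.83*p^2 + 5.98*p + 4.42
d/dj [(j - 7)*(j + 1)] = 2*j - 6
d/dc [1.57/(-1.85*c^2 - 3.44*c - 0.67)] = (5.809*c + 5.4008)/(1.85*c^2 + 3.44*c + 0.67)^2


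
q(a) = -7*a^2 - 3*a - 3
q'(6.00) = -87.00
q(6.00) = -273.00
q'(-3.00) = 39.00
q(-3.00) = -57.00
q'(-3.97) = 52.58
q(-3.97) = -101.42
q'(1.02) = -17.28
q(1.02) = -13.34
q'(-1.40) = 16.60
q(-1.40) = -12.52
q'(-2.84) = 36.76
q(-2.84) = -50.94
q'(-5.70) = 76.80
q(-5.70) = -213.33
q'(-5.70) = 76.80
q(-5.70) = -213.33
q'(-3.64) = 47.96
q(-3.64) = -84.83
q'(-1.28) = 14.92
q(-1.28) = -10.63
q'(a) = -14*a - 3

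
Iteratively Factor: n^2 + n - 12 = (n - 3)*(n + 4)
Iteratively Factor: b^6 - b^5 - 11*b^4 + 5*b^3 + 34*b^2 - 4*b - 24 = (b - 3)*(b^5 + 2*b^4 - 5*b^3 - 10*b^2 + 4*b + 8) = (b - 3)*(b + 2)*(b^4 - 5*b^2 + 4) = (b - 3)*(b + 2)^2*(b^3 - 2*b^2 - b + 2) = (b - 3)*(b + 1)*(b + 2)^2*(b^2 - 3*b + 2) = (b - 3)*(b - 2)*(b + 1)*(b + 2)^2*(b - 1)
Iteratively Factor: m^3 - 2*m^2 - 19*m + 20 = (m - 5)*(m^2 + 3*m - 4) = (m - 5)*(m + 4)*(m - 1)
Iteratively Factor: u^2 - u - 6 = (u - 3)*(u + 2)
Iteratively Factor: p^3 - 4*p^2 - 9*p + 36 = (p - 3)*(p^2 - p - 12) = (p - 3)*(p + 3)*(p - 4)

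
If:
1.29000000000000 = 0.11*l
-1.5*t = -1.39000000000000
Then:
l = 11.73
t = 0.93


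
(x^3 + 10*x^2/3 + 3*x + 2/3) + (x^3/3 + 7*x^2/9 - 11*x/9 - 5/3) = 4*x^3/3 + 37*x^2/9 + 16*x/9 - 1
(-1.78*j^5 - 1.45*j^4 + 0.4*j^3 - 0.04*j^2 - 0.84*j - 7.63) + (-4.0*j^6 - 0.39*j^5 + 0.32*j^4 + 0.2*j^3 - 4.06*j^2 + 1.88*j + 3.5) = -4.0*j^6 - 2.17*j^5 - 1.13*j^4 + 0.6*j^3 - 4.1*j^2 + 1.04*j - 4.13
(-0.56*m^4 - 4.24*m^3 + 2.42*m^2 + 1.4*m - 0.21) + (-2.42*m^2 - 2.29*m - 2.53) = -0.56*m^4 - 4.24*m^3 - 0.89*m - 2.74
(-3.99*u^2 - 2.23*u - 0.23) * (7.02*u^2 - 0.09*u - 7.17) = -28.0098*u^4 - 15.2955*u^3 + 27.1944*u^2 + 16.0098*u + 1.6491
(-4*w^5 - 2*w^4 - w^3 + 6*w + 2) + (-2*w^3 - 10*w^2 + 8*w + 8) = -4*w^5 - 2*w^4 - 3*w^3 - 10*w^2 + 14*w + 10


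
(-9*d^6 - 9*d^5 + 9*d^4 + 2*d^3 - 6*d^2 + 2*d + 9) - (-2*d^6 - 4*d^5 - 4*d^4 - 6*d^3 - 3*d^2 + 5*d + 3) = -7*d^6 - 5*d^5 + 13*d^4 + 8*d^3 - 3*d^2 - 3*d + 6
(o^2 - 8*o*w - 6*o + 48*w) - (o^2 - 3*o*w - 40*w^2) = -5*o*w - 6*o + 40*w^2 + 48*w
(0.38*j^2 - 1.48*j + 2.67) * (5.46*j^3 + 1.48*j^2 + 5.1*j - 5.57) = 2.0748*j^5 - 7.5184*j^4 + 14.3258*j^3 - 5.713*j^2 + 21.8606*j - 14.8719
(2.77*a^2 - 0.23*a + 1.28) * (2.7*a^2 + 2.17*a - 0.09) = 7.479*a^4 + 5.3899*a^3 + 2.7076*a^2 + 2.7983*a - 0.1152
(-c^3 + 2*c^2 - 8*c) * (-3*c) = 3*c^4 - 6*c^3 + 24*c^2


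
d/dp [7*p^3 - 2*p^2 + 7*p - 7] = 21*p^2 - 4*p + 7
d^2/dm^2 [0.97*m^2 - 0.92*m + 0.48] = 1.94000000000000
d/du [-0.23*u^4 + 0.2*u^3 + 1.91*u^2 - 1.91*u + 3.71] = -0.92*u^3 + 0.6*u^2 + 3.82*u - 1.91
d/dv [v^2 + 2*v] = 2*v + 2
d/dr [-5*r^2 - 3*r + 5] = -10*r - 3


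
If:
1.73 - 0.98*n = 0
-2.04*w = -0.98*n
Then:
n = 1.77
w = 0.85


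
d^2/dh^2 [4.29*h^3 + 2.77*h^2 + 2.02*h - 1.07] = 25.74*h + 5.54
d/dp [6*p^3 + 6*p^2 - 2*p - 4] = 18*p^2 + 12*p - 2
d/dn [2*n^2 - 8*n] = 4*n - 8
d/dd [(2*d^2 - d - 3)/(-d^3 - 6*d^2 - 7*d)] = (2*d^4 - 2*d^3 - 29*d^2 - 36*d - 21)/(d^2*(d^4 + 12*d^3 + 50*d^2 + 84*d + 49))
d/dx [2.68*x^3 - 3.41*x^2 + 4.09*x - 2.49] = 8.04*x^2 - 6.82*x + 4.09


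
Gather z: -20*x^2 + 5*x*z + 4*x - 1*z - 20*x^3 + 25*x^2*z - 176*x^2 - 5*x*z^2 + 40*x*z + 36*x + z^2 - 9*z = -20*x^3 - 196*x^2 + 40*x + z^2*(1 - 5*x) + z*(25*x^2 + 45*x - 10)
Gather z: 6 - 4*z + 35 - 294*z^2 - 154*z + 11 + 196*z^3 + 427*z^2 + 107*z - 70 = 196*z^3 + 133*z^2 - 51*z - 18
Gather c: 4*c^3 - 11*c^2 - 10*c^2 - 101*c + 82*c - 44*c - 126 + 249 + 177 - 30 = 4*c^3 - 21*c^2 - 63*c + 270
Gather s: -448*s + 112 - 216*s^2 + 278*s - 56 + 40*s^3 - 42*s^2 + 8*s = 40*s^3 - 258*s^2 - 162*s + 56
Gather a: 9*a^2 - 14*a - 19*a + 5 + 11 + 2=9*a^2 - 33*a + 18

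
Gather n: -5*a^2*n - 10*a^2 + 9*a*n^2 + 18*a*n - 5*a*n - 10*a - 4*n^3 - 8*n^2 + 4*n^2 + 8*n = -10*a^2 - 10*a - 4*n^3 + n^2*(9*a - 4) + n*(-5*a^2 + 13*a + 8)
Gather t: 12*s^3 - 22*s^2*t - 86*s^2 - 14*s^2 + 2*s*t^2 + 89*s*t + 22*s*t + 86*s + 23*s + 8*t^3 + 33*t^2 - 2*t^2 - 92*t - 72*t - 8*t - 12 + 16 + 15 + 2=12*s^3 - 100*s^2 + 109*s + 8*t^3 + t^2*(2*s + 31) + t*(-22*s^2 + 111*s - 172) + 21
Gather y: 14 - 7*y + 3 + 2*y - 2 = 15 - 5*y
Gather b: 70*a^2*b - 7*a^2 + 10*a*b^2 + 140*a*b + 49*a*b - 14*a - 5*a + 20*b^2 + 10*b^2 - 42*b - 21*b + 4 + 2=-7*a^2 - 19*a + b^2*(10*a + 30) + b*(70*a^2 + 189*a - 63) + 6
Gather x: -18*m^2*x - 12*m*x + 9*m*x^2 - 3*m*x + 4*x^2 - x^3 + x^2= -x^3 + x^2*(9*m + 5) + x*(-18*m^2 - 15*m)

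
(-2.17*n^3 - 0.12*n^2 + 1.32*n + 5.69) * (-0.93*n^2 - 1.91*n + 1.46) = 2.0181*n^5 + 4.2563*n^4 - 4.1666*n^3 - 7.9881*n^2 - 8.9407*n + 8.3074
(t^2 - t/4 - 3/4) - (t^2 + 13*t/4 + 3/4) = -7*t/2 - 3/2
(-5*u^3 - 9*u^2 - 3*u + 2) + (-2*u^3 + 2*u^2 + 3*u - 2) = -7*u^3 - 7*u^2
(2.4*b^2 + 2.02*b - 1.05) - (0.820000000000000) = 2.4*b^2 + 2.02*b - 1.87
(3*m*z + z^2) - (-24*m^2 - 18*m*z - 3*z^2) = 24*m^2 + 21*m*z + 4*z^2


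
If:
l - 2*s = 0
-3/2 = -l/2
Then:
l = 3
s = 3/2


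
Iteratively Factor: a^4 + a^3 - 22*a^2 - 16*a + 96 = (a + 4)*(a^3 - 3*a^2 - 10*a + 24) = (a - 2)*(a + 4)*(a^2 - a - 12) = (a - 4)*(a - 2)*(a + 4)*(a + 3)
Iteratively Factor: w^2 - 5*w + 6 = (w - 2)*(w - 3)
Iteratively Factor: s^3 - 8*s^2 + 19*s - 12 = (s - 1)*(s^2 - 7*s + 12) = (s - 3)*(s - 1)*(s - 4)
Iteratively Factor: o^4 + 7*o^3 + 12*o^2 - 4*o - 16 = (o + 2)*(o^3 + 5*o^2 + 2*o - 8) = (o - 1)*(o + 2)*(o^2 + 6*o + 8) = (o - 1)*(o + 2)^2*(o + 4)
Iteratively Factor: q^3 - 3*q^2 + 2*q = (q - 1)*(q^2 - 2*q) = q*(q - 1)*(q - 2)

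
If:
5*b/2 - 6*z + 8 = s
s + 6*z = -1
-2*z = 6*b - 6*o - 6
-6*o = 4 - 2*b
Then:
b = -18/5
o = -28/15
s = -251/5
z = 41/5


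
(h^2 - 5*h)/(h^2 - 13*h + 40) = h/(h - 8)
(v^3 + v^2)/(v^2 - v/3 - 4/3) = 3*v^2/(3*v - 4)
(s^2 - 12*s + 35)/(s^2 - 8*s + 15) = (s - 7)/(s - 3)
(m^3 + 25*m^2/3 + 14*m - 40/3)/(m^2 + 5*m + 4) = (3*m^2 + 13*m - 10)/(3*(m + 1))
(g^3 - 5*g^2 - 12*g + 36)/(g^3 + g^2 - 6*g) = (g - 6)/g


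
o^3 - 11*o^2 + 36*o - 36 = (o - 6)*(o - 3)*(o - 2)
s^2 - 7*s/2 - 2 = (s - 4)*(s + 1/2)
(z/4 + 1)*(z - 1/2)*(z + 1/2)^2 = z^4/4 + 9*z^3/8 + 7*z^2/16 - 9*z/32 - 1/8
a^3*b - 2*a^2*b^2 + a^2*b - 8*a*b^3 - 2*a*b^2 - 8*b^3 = (a - 4*b)*(a + 2*b)*(a*b + b)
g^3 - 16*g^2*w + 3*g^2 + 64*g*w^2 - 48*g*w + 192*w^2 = (g + 3)*(g - 8*w)^2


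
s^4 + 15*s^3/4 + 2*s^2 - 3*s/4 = s*(s - 1/4)*(s + 1)*(s + 3)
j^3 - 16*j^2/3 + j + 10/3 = (j - 5)*(j - 1)*(j + 2/3)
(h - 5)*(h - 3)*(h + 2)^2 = h^4 - 4*h^3 - 13*h^2 + 28*h + 60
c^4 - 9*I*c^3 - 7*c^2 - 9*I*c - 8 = (c - 8*I)*(c - I)^2*(c + I)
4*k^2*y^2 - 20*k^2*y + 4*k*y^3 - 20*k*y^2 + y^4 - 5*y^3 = y*(2*k + y)^2*(y - 5)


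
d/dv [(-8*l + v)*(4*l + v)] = -4*l + 2*v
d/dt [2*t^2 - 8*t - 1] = 4*t - 8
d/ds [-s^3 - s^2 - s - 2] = -3*s^2 - 2*s - 1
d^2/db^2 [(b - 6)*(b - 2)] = 2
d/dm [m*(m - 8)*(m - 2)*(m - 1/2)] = 4*m^3 - 63*m^2/2 + 42*m - 8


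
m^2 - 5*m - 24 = (m - 8)*(m + 3)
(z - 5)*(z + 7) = z^2 + 2*z - 35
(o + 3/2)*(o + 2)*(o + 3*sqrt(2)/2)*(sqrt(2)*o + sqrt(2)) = sqrt(2)*o^4 + 3*o^3 + 9*sqrt(2)*o^3/2 + 13*sqrt(2)*o^2/2 + 27*o^2/2 + 3*sqrt(2)*o + 39*o/2 + 9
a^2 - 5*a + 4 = (a - 4)*(a - 1)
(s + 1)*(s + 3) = s^2 + 4*s + 3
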